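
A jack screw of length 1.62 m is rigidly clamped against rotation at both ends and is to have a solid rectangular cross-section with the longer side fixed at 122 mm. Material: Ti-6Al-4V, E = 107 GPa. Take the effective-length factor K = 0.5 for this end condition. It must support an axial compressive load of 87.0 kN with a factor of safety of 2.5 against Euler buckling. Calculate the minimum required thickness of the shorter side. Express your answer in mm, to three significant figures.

Required P_cr = n·P = 2.5 × 87.0 = 217.5 kN
L_e = K·L = 0.5 × 1.62 = 0.8100 m
Required I = P_cr·L_e²/(π²E) = 2.175×10^5 × 0.8100² / (π² × 1.07×10^11) = 1.351×10^-7 m⁴
I_req = 1.351×10^5 mm⁴
Rectangle, weak axis: I_min = h·b³/12 with h = 122 mm fixed  ⇒  b = (12I/h)^(1/3) = 23.7 mm

b ≈ 23.7 mm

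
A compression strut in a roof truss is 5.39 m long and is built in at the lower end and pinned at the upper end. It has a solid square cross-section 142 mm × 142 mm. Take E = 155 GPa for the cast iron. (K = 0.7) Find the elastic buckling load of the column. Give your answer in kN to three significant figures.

I = a⁴/12 = 142⁴/12 = 3.388×10^7 mm⁴
I = 3.388×10^7 mm⁴ = 3.388×10^-5 m⁴
Effective length L_e = K·L = 0.7 × 5.39 = 3.773 m
P_cr = π²EI / L_e² = π² × 155×10⁹ × 3.388×10^-5 / 3.773² = 3.641×10^6 N

P_cr ≈ 3640 kN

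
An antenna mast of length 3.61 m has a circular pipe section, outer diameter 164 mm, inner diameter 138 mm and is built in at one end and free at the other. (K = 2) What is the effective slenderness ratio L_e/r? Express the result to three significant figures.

d_o = 164 mm, d_i = 138 mm
I = π(d_o⁴ − d_i⁴)/64 = π(164⁴ − 138.0⁴)/64 = 1.771×10^7 mm⁴
A = 6.167×10^3 mm²;  r_min = √(I/A) = √(1.771×10^7/6.167×10^3) = 53.58 mm
L_e = K·L = 2 × 3.61 m = 7.220 m = 7220.0 mm
λ = L_e / r_min = 7220.0 / 53.58 = 135

λ ≈ 135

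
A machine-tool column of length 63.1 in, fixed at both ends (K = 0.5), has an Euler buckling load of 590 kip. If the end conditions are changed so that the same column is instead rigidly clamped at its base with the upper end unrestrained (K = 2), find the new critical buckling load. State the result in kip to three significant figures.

P_cr ≈ 36.9 kip

P_cr ∝ 1/K², so P_cr,new = P_cr,old × (K_old/K_new)² = 590 × (0.5/2)²
= 590 × 0.06250 = 36.9 kip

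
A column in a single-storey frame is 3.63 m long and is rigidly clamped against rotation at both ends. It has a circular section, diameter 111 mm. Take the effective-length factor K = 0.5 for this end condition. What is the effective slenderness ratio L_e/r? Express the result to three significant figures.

I = πd⁴/64 = π×111⁴/64 = 7.452×10^6 mm⁴
A = 9.677×10^3 mm²;  r_min = √(I/A) = √(7.452×10^6/9.677×10^3) = 27.75 mm
L_e = K·L = 0.5 × 3.63 m = 1.815 m = 1815.0 mm
λ = L_e / r_min = 1815.0 / 27.75 = 65.4

λ ≈ 65.4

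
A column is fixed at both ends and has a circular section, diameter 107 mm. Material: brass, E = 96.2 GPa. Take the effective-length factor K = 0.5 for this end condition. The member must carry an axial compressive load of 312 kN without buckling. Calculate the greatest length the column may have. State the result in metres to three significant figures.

I = πd⁴/64 = π×107⁴/64 = 6.434×10^6 mm⁴
I = 6.434×10^-6 m⁴
At the buckling limit P_cr = P = 3.120×10^5 N
From P_cr = π²EI/(K·L)²:  L = (1/K)·√(π²EI/P_cr) = (1/0.5)·√(π²×9.62×10^10×6.434×10^-6/3.120×10^5)
L = 8.85 m

L_max ≈ 8.85 m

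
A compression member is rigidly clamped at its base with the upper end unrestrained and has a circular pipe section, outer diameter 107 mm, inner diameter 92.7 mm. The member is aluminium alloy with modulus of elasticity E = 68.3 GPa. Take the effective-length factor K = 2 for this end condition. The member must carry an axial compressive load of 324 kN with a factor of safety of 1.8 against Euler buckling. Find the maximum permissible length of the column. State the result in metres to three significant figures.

L_max ≈ 0.901 m

d_o = 107 mm, d_i = 92.7 mm
I = π(d_o⁴ − d_i⁴)/64 = π(107⁴ − 92.70⁴)/64 = 2.810×10^6 mm⁴
I = 2.810×10^-6 m⁴
Required critical load P_cr = n·P = 1.8 × 324 = 583.2 kN = 5.832×10^5 N
From P_cr = π²EI/(K·L)²:  L = (1/K)·√(π²EI/P_cr) = (1/2)·√(π²×6.83×10^10×2.810×10^-6/5.832×10^5)
L = 0.901 m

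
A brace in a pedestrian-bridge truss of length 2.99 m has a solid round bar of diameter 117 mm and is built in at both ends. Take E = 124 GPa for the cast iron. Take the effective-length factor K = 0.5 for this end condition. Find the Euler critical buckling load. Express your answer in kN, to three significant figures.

I = πd⁴/64 = π×117⁴/64 = 9.198×10^6 mm⁴
I = 9.198×10^6 mm⁴ = 9.198×10^-6 m⁴
Effective length L_e = K·L = 0.5 × 2.99 = 1.495 m
P_cr = π²EI / L_e² = π² × 124×10⁹ × 9.198×10^-6 / 1.495² = 5.037×10^6 N

P_cr ≈ 5040 kN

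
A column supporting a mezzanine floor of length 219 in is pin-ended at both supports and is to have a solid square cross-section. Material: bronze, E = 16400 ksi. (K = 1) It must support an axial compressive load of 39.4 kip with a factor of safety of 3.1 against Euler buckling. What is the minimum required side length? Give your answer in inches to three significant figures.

Required P_cr = n·P = 3.1 × 39.4 = 122.1 kip
L_e = K·L = 1 × 219 = 219.0 in
Required I = P_cr·L_e²/(π²E) = 1.221×10^5 × 219.0² / (π² × 1.64×10^7) = 36.19 in⁴
Solid square: I = a⁴/12  ⇒  a = (12I)^(1/4) = (12×36.19)^(1/4) = 4.57 in

a ≈ 4.57 in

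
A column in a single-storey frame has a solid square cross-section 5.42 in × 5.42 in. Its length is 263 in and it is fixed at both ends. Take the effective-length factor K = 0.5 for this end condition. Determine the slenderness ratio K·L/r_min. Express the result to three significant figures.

I = a⁴/12 = 5.42⁴/12 = 71.91 in⁴
A = 29.38 in²;  r_min = √(I/A) = √(71.91/29.38) = 1.565 in
L_e = K·L = 0.5 × 263 = 131.5 in
λ = L_e / r_min = 131.50 / 1.565 = 84.0

λ ≈ 84.0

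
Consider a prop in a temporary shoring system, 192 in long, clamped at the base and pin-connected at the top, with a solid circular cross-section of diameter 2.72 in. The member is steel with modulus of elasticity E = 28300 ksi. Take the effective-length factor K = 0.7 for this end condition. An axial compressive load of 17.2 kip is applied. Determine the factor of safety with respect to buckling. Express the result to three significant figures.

n ≈ 2.42

I = πd⁴/64 = π×2.72⁴/64 = 2.687 in⁴
Effective length L_e = K·L = 0.7 × 192 = 134.4 in
P_cr = π²EI / L_e² = π² × 28300×10³ × 2.687 / 134.4² = 4.155×10^4 lb
Factor of safety n = P_cr / P = 41.546 / 17.2 = 2.42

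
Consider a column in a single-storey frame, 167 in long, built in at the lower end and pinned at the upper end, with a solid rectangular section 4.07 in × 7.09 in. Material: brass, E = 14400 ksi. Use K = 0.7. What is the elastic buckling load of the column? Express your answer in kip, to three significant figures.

Buckling occurs about the weak axis: I_min = h·b³/12 with b = 4.07 in (the shorter side).
I_min = 7.09×4.07³/12 = 39.83 in⁴
Effective length L_e = K·L = 0.7 × 167 = 116.9 in
P_cr = π²EI / L_e² = π² × 14400×10³ × 39.83 / 116.9² = 4.143×10^5 lb

P_cr ≈ 414 kip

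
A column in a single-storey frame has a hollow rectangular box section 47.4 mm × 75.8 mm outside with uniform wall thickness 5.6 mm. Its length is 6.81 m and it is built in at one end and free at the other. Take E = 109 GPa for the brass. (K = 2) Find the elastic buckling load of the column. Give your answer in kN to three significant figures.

Inner dimensions: h_i = 75.8 − 2×5.6 = 64.60 mm, b_i = 47.4 − 2×5.6 = 36.20 mm
Weak-axis I_min = (h_o·b_o³ − h_i·b_i³)/12 with b_o = 47.4, b_i = 36.20 mm (shorter outer/inner sides).
I_min = (75.8×47.4³ − 64.60×36.20³)/12 = 4.173×10^5 mm⁴
I = 4.173×10^5 mm⁴ = 4.173×10^-7 m⁴
Effective length L_e = K·L = 2 × 6.81 = 13.62 m
P_cr = π²EI / L_e² = π² × 109×10⁹ × 4.173×10^-7 / 13.62² = 2.420×10^3 N

P_cr ≈ 2.42 kN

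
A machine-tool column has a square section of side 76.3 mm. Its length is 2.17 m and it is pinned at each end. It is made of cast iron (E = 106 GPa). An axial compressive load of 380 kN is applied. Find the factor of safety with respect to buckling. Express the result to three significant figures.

I = a⁴/12 = 76.3⁴/12 = 2.824×10^6 mm⁴
I = 2.824×10^6 mm⁴ = 2.824×10^-6 m⁴
Effective length L_e = K·L = 1 × 2.17 = 2.170 m
P_cr = π²EI / L_e² = π² × 106×10⁹ × 2.824×10^-6 / 2.170² = 6.275×10^5 N
Factor of safety n = P_cr / P = 627.48 / 380 = 1.65

n ≈ 1.65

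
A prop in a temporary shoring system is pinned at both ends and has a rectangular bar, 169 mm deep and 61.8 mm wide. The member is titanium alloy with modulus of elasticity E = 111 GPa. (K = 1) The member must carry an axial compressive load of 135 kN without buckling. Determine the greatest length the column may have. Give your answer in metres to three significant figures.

L_max ≈ 5.19 m

Buckling occurs about the weak axis: I_min = h·b³/12 with b = 61.8 mm (the shorter side).
I_min = 169×61.8³/12 = 3.324×10^6 mm⁴
I = 3.324×10^-6 m⁴
At the buckling limit P_cr = P = 1.350×10^5 N
From P_cr = π²EI/(K·L)²:  L = (1/K)·√(π²EI/P_cr) = (1/1)·√(π²×1.11×10^11×3.324×10^-6/1.350×10^5)
L = 5.19 m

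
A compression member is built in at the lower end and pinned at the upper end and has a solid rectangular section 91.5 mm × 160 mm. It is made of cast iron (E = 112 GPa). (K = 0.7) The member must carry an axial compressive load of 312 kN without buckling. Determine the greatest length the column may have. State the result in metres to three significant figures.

L_max ≈ 8.59 m

Buckling occurs about the weak axis: I_min = h·b³/12 with b = 91.5 mm (the shorter side).
I_min = 160×91.5³/12 = 1.021×10^7 mm⁴
I = 1.021×10^-5 m⁴
At the buckling limit P_cr = P = 3.120×10^5 N
From P_cr = π²EI/(K·L)²:  L = (1/K)·√(π²EI/P_cr) = (1/0.7)·√(π²×1.12×10^11×1.021×10^-5/3.120×10^5)
L = 8.59 m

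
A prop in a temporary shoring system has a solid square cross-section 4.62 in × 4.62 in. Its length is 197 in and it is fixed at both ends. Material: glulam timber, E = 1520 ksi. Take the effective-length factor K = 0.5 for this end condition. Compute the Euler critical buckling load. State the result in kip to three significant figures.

I = a⁴/12 = 4.62⁴/12 = 37.97 in⁴
Effective length L_e = K·L = 0.5 × 197 = 98.50 in
P_cr = π²EI / L_e² = π² × 1520×10³ × 37.97 / 98.50² = 5.870×10^4 lb

P_cr ≈ 58.7 kip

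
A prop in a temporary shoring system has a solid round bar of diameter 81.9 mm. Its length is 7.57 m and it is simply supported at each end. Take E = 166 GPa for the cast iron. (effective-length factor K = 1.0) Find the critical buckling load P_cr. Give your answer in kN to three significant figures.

I = πd⁴/64 = π×81.9⁴/64 = 2.209×10^6 mm⁴
I = 2.209×10^6 mm⁴ = 2.209×10^-6 m⁴
Effective length L_e = K·L = 1 × 7.57 = 7.570 m
P_cr = π²EI / L_e² = π² × 166×10⁹ × 2.209×10^-6 / 7.570² = 6.314×10^4 N

P_cr ≈ 63.1 kN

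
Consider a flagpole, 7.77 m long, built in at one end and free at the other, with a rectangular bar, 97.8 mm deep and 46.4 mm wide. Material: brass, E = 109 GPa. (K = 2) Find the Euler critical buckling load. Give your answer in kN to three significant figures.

P_cr ≈ 3.63 kN

Buckling occurs about the weak axis: I_min = h·b³/12 with b = 46.4 mm (the shorter side).
I_min = 97.8×46.4³/12 = 8.142×10^5 mm⁴
I = 8.142×10^5 mm⁴ = 8.142×10^-7 m⁴
Effective length L_e = K·L = 2 × 7.77 = 15.54 m
P_cr = π²EI / L_e² = π² × 109×10⁹ × 8.142×10^-7 / 15.54² = 3.627×10^3 N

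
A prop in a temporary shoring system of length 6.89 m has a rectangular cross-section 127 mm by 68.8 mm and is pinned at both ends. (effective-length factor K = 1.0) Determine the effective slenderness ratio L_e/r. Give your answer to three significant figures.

λ ≈ 347

Buckling occurs about the weak axis: I_min = h·b³/12 with b = 68.8 mm (the shorter side).
I_min = 127×68.8³/12 = 3.447×10^6 mm⁴
A = 8.738×10^3 mm²;  r_min = √(I/A) = √(3.447×10^6/8.738×10^3) = 19.86 mm
L_e = K·L = 1 × 6.89 m = 6.890 m = 6890.0 mm
λ = L_e / r_min = 6890.0 / 19.86 = 347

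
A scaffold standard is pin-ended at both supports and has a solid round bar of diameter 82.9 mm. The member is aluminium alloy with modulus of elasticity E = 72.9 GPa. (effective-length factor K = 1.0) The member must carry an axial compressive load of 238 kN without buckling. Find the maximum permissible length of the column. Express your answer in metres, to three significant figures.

I = πd⁴/64 = π×82.9⁴/64 = 2.318×10^6 mm⁴
I = 2.318×10^-6 m⁴
At the buckling limit P_cr = P = 2.380×10^5 N
From P_cr = π²EI/(K·L)²:  L = (1/K)·√(π²EI/P_cr) = (1/1)·√(π²×7.29×10^10×2.318×10^-6/2.380×10^5)
L = 2.65 m

L_max ≈ 2.65 m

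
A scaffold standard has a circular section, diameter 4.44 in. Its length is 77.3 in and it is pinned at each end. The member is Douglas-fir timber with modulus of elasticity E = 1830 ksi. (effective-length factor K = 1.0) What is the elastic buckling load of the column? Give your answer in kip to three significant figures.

I = πd⁴/64 = π×4.44⁴/64 = 19.08 in⁴
Effective length L_e = K·L = 1 × 77.3 = 77.30 in
P_cr = π²EI / L_e² = π² × 1830×10³ × 19.08 / 77.30² = 5.766×10^4 lb

P_cr ≈ 57.7 kip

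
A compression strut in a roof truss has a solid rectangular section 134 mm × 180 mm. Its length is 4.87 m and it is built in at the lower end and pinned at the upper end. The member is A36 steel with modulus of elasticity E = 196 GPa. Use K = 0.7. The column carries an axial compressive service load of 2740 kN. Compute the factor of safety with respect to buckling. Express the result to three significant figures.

Buckling occurs about the weak axis: I_min = h·b³/12 with b = 134 mm (the shorter side).
I_min = 180×134³/12 = 3.609×10^7 mm⁴
I = 3.609×10^7 mm⁴ = 3.609×10^-5 m⁴
Effective length L_e = K·L = 0.7 × 4.87 = 3.409 m
P_cr = π²EI / L_e² = π² × 196×10⁹ × 3.609×10^-5 / 3.409² = 6.008×10^6 N
Factor of safety n = P_cr / P = 6007.7 / 2740 = 2.19

n ≈ 2.19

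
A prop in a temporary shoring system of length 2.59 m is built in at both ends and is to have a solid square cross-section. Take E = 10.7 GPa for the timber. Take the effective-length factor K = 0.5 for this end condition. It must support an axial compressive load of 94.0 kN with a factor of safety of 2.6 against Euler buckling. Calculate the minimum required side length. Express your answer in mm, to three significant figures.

Required P_cr = n·P = 2.6 × 94.0 = 244.4 kN
L_e = K·L = 0.5 × 2.59 = 1.295 m
Required I = P_cr·L_e²/(π²E) = 2.444×10^5 × 1.295² / (π² × 1.07×10^10) = 3.881×10^-6 m⁴
I_req = 3.881×10^6 mm⁴
Solid square: I = a⁴/12  ⇒  a = (12I)^(1/4) = (12×3.881×10^6)^(1/4) = 82.6 mm

a ≈ 82.6 mm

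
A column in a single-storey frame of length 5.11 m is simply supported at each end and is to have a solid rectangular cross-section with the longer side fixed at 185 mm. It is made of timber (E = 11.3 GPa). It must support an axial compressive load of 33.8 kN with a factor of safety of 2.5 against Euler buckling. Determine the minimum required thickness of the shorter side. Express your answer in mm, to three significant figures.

b ≈ 109 mm

Required P_cr = n·P = 2.5 × 33.8 = 84.50 kN
L_e = K·L = 1 × 5.11 = 5.110 m
Required I = P_cr·L_e²/(π²E) = 8.450×10^4 × 5.110² / (π² × 1.13×10^10) = 1.978×10^-5 m⁴
I_req = 1.978×10^7 mm⁴
Rectangle, weak axis: I_min = h·b³/12 with h = 185 mm fixed  ⇒  b = (12I/h)^(1/3) = 109 mm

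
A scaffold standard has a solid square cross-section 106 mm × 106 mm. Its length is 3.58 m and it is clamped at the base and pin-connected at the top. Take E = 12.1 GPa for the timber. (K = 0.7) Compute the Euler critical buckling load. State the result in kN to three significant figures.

P_cr ≈ 200 kN

I = a⁴/12 = 106⁴/12 = 1.052×10^7 mm⁴
I = 1.052×10^7 mm⁴ = 1.052×10^-5 m⁴
Effective length L_e = K·L = 0.7 × 3.58 = 2.506 m
P_cr = π²EI / L_e² = π² × 12.1×10⁹ × 1.052×10^-5 / 2.506² = 2.001×10^5 N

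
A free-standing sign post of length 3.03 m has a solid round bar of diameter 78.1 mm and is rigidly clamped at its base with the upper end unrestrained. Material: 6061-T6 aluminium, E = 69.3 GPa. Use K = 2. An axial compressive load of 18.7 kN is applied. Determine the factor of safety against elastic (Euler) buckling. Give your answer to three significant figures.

n ≈ 1.82

I = πd⁴/64 = π×78.1⁴/64 = 1.826×10^6 mm⁴
I = 1.826×10^6 mm⁴ = 1.826×10^-6 m⁴
Effective length L_e = K·L = 2 × 3.03 = 6.060 m
P_cr = π²EI / L_e² = π² × 69.3×10⁹ × 1.826×10^-6 / 6.060² = 3.401×10^4 N
Factor of safety n = P_cr / P = 34.014 / 18.7 = 1.82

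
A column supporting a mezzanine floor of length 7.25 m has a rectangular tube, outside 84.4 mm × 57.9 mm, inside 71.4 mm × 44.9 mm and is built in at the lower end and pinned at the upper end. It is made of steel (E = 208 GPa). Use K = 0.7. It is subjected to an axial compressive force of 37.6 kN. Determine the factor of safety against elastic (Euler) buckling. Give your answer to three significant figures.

n ≈ 1.75

Weak-axis I_min = (h_o·b_o³ − h_i·b_i³)/12 with b_o = 57.9, b_i = 44.90 mm (shorter outer/inner sides).
I_min = (84.4×57.9³ − 71.40×44.90³)/12 = 8.266×10^5 mm⁴
I = 8.266×10^5 mm⁴ = 8.266×10^-7 m⁴
Effective length L_e = K·L = 0.7 × 7.25 = 5.075 m
P_cr = π²EI / L_e² = π² × 208×10⁹ × 8.266×10^-7 / 5.075² = 6.589×10^4 N
Factor of safety n = P_cr / P = 65.886 / 37.6 = 1.75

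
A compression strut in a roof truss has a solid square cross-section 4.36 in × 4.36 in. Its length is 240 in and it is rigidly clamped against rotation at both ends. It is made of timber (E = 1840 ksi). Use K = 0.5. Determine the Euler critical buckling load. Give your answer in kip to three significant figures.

I = a⁴/12 = 4.36⁴/12 = 30.11 in⁴
Effective length L_e = K·L = 0.5 × 240 = 120.0 in
P_cr = π²EI / L_e² = π² × 1840×10³ × 30.11 / 120.0² = 3.798×10^4 lb

P_cr ≈ 38.0 kip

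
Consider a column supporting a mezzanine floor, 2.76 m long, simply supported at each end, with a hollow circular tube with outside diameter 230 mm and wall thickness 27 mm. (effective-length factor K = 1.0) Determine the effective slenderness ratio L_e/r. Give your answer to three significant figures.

λ ≈ 38.1

Inner diameter d_i = 230 − 2×27 = 176.0 mm
I = π(d_o⁴ − d_i⁴)/64 = π(230⁴ − 176.0⁴)/64 = 9.027×10^7 mm⁴
A = 1.722×10^4 mm²;  r_min = √(I/A) = √(9.027×10^7/1.722×10^4) = 72.40 mm
L_e = K·L = 1 × 2.76 m = 2.760 m = 2760.0 mm
λ = L_e / r_min = 2760.0 / 72.40 = 38.1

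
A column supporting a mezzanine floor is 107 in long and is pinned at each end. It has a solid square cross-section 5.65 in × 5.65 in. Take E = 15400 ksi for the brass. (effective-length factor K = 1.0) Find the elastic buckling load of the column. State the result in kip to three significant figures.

I = a⁴/12 = 5.65⁴/12 = 84.92 in⁴
Effective length L_e = K·L = 1 × 107 = 107.0 in
P_cr = π²EI / L_e² = π² × 15400×10³ × 84.92 / 107.0² = 1.127×10^6 lb

P_cr ≈ 1130 kip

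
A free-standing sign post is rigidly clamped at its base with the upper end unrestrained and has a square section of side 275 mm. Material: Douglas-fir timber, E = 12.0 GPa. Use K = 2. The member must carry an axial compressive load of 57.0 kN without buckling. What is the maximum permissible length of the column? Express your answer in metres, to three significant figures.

I = a⁴/12 = 275⁴/12 = 4.766×10^8 mm⁴
I = 4.766×10^-4 m⁴
At the buckling limit P_cr = P = 5.700×10^4 N
From P_cr = π²EI/(K·L)²:  L = (1/K)·√(π²EI/P_cr) = (1/2)·√(π²×1.20×10^10×4.766×10^-4/5.700×10^4)
L = 15.7 m

L_max ≈ 15.7 m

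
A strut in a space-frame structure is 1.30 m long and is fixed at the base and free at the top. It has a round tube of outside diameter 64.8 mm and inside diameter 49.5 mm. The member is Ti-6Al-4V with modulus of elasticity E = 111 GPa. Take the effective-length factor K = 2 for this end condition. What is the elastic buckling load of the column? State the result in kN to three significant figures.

d_o = 64.8 mm, d_i = 49.5 mm
I = π(d_o⁴ − d_i⁴)/64 = π(64.8⁴ − 49.50⁴)/64 = 5.708×10^5 mm⁴
I = 5.708×10^5 mm⁴ = 5.708×10^-7 m⁴
Effective length L_e = K·L = 2 × 1.30 = 2.600 m
P_cr = π²EI / L_e² = π² × 111×10⁹ × 5.708×10^-7 / 2.600² = 9.250×10^4 N

P_cr ≈ 92.5 kN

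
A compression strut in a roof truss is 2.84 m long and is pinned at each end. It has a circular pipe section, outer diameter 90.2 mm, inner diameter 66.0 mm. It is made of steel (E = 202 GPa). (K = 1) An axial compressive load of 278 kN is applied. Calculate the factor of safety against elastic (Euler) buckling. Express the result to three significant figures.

d_o = 90.2 mm, d_i = 66.0 mm
I = π(d_o⁴ − d_i⁴)/64 = π(90.2⁴ − 66.00⁴)/64 = 2.318×10^6 mm⁴
I = 2.318×10^6 mm⁴ = 2.318×10^-6 m⁴
Effective length L_e = K·L = 1 × 2.84 = 2.840 m
P_cr = π²EI / L_e² = π² × 202×10⁹ × 2.318×10^-6 / 2.840² = 5.729×10^5 N
Factor of safety n = P_cr / P = 572.95 / 278 = 2.06

n ≈ 2.06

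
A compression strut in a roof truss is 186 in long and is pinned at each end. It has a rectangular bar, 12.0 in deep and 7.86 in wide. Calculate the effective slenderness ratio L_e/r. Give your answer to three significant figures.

For a rectangle r_min = b/√12 = 7.86/√12 = 2.269 in
L_e = K·L = 1 × 186 = 186.0 in
λ = L_e / r_min = 186.00 / 2.269 = 82.0

λ ≈ 82.0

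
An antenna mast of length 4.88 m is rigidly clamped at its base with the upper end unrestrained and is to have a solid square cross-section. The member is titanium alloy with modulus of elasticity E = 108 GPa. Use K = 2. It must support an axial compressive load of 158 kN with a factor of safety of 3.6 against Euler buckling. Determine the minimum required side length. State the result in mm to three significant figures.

a ≈ 157 mm

Required P_cr = n·P = 3.6 × 158 = 568.8 kN
L_e = K·L = 2 × 4.88 = 9.760 m
Required I = P_cr·L_e²/(π²E) = 5.688×10^5 × 9.760² / (π² × 1.08×10^11) = 5.083×10^-5 m⁴
I_req = 5.083×10^7 mm⁴
Solid square: I = a⁴/12  ⇒  a = (12I)^(1/4) = (12×5.083×10^7)^(1/4) = 157 mm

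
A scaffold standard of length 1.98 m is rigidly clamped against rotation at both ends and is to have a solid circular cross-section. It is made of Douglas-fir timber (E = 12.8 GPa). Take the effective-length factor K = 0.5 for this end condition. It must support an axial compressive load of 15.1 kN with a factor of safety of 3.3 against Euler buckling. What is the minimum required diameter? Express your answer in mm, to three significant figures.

d ≈ 53.0 mm

Required P_cr = n·P = 3.3 × 15.1 = 49.83 kN
L_e = K·L = 0.5 × 1.98 = 0.9900 m
Required I = P_cr·L_e²/(π²E) = 4.983×10^4 × 0.9900² / (π² × 1.28×10^10) = 3.866×10^-7 m⁴
I_req = 3.866×10^5 mm⁴
Solid circle: I = πd⁴/64  ⇒  d = (64I/π)^(1/4) = (64×3.866×10^5/π)^(1/4) = 53.0 mm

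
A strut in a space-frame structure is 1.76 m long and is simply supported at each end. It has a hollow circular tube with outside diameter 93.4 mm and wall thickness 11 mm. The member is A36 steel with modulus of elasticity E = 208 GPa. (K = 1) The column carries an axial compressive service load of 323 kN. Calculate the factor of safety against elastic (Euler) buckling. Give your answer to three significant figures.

n ≈ 5.05

Inner diameter d_i = 93.4 − 2×11 = 71.40 mm
I = π(d_o⁴ − d_i⁴)/64 = π(93.4⁴ − 71.40⁴)/64 = 2.460×10^6 mm⁴
I = 2.460×10^6 mm⁴ = 2.460×10^-6 m⁴
Effective length L_e = K·L = 1 × 1.76 = 1.760 m
P_cr = π²EI / L_e² = π² × 208×10⁹ × 2.460×10^-6 / 1.760² = 1.630×10^6 N
Factor of safety n = P_cr / P = 1630.2 / 323 = 5.05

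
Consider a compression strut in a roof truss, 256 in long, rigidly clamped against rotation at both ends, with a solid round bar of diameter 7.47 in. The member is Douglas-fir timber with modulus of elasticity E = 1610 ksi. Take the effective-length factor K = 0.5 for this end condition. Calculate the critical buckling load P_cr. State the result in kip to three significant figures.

I = πd⁴/64 = π×7.47⁴/64 = 152.8 in⁴
Effective length L_e = K·L = 0.5 × 256 = 128.0 in
P_cr = π²EI / L_e² = π² × 1610×10³ × 152.8 / 128.0² = 1.482×10^5 lb

P_cr ≈ 148 kip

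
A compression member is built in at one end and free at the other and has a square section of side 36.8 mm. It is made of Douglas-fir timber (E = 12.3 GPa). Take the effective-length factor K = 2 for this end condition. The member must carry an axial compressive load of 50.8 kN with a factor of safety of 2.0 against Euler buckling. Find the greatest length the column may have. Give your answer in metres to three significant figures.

L_max ≈ 0.214 m

I = a⁴/12 = 36.8⁴/12 = 1.528×10^5 mm⁴
I = 1.528×10^-7 m⁴
Required critical load P_cr = n·P = 2.0 × 50.8 = 101.6 kN = 1.016×10^5 N
From P_cr = π²EI/(K·L)²:  L = (1/K)·√(π²EI/P_cr) = (1/2)·√(π²×1.23×10^10×1.528×10^-7/1.016×10^5)
L = 0.214 m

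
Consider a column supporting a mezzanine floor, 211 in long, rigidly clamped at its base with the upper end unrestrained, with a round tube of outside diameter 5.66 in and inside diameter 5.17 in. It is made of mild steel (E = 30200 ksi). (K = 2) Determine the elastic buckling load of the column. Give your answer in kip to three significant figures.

P_cr ≈ 25.6 kip

d_o = 5.66 in, d_i = 5.17 in
I = π(d_o⁴ − d_i⁴)/64 = π(5.66⁴ − 5.170⁴)/64 = 15.31 in⁴
Effective length L_e = K·L = 2 × 211 = 422.0 in
P_cr = π²EI / L_e² = π² × 30200×10³ × 15.31 / 422.0² = 2.562×10^4 lb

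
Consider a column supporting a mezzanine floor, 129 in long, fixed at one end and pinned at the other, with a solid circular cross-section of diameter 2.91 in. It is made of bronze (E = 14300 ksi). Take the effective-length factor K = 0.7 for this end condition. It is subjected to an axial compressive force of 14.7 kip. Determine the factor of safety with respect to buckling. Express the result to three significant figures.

n ≈ 4.14

I = πd⁴/64 = π×2.91⁴/64 = 3.520 in⁴
Effective length L_e = K·L = 0.7 × 129 = 90.30 in
P_cr = π²EI / L_e² = π² × 14300×10³ × 3.520 / 90.30² = 6.093×10^4 lb
Factor of safety n = P_cr / P = 60.926 / 14.7 = 4.14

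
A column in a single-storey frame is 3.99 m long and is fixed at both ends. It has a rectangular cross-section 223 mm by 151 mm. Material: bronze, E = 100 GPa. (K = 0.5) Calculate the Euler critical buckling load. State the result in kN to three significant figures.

Buckling occurs about the weak axis: I_min = h·b³/12 with b = 151 mm (the shorter side).
I_min = 223×151³/12 = 6.398×10^7 mm⁴
I = 6.398×10^7 mm⁴ = 6.398×10^-5 m⁴
Effective length L_e = K·L = 0.5 × 3.99 = 1.995 m
P_cr = π²EI / L_e² = π² × 100×10⁹ × 6.398×10^-5 / 1.995² = 1.587×10^7 N

P_cr ≈ 15900 kN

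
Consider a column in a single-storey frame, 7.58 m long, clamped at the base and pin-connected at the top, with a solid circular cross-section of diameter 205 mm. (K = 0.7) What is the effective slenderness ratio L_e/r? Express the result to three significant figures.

For a solid circle r = d/4 = 205/4 = 51.25 mm
L_e = K·L = 0.7 × 7.58 m = 5.306 m = 5306.0 mm
λ = L_e / r_min = 5306.0 / 51.25 = 104

λ ≈ 104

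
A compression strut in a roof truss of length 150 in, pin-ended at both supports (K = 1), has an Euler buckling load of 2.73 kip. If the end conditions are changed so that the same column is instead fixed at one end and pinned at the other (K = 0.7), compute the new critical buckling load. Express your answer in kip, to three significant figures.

P_cr ∝ 1/K², so P_cr,new = P_cr,old × (K_old/K_new)² = 2.73 × (1/0.7)²
= 2.73 × 2.041 = 5.57 kip

P_cr ≈ 5.57 kip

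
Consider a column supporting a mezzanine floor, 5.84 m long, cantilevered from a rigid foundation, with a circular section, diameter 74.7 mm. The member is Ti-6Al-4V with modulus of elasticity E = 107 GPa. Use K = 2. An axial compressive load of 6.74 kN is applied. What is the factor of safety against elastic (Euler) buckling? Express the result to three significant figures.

I = πd⁴/64 = π×74.7⁴/64 = 1.528×10^6 mm⁴
I = 1.528×10^6 mm⁴ = 1.528×10^-6 m⁴
Effective length L_e = K·L = 2 × 5.84 = 11.68 m
P_cr = π²EI / L_e² = π² × 107×10⁹ × 1.528×10^-6 / 11.68² = 1.183×10^4 N
Factor of safety n = P_cr / P = 11.832 / 6.74 = 1.76

n ≈ 1.76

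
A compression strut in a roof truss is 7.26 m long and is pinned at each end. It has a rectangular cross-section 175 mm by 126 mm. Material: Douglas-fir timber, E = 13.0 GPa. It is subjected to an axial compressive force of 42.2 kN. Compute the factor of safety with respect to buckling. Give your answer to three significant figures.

n ≈ 1.68

Buckling occurs about the weak axis: I_min = h·b³/12 with b = 126 mm (the shorter side).
I_min = 175×126³/12 = 2.917×10^7 mm⁴
I = 2.917×10^7 mm⁴ = 2.917×10^-5 m⁴
Effective length L_e = K·L = 1 × 7.26 = 7.260 m
P_cr = π²EI / L_e² = π² × 13.0×10⁹ × 2.917×10^-5 / 7.260² = 7.101×10^4 N
Factor of safety n = P_cr / P = 71.013 / 42.2 = 1.68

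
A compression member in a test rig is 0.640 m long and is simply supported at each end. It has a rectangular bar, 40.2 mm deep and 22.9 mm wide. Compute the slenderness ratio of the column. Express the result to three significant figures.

Buckling occurs about the weak axis: I_min = h·b³/12 with b = 22.9 mm (the shorter side).
I_min = 40.2×22.9³/12 = 4.023×10^4 mm⁴
A = 920.6 mm²;  r_min = √(I/A) = √(4.023×10^4/920.6) = 6.611 mm
L_e = K·L = 1 × 0.640 m = 0.6400 m = 640.00 mm
λ = L_e / r_min = 640.00 / 6.611 = 96.8

λ ≈ 96.8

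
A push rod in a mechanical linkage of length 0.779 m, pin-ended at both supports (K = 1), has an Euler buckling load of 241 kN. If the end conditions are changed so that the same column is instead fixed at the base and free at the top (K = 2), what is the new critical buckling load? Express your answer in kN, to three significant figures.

P_cr ∝ 1/K², so P_cr,new = P_cr,old × (K_old/K_new)² = 241 × (1/2)²
= 241 × 0.2500 = 60.2 kN

P_cr ≈ 60.2 kN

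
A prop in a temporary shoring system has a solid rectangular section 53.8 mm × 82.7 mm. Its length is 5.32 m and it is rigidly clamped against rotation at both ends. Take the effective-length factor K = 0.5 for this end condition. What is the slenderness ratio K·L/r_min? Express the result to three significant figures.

For a rectangle r_min = b/√12 = 53.8/√12 = 15.53 mm
L_e = K·L = 0.5 × 5.32 m = 2.660 m = 2660.0 mm
λ = L_e / r_min = 2660.0 / 15.53 = 171

λ ≈ 171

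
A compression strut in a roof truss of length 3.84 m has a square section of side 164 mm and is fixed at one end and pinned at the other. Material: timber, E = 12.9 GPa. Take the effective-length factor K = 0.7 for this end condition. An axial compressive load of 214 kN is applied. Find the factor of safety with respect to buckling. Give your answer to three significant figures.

n ≈ 4.96

I = a⁴/12 = 164⁴/12 = 6.028×10^7 mm⁴
I = 6.028×10^7 mm⁴ = 6.028×10^-5 m⁴
Effective length L_e = K·L = 0.7 × 3.84 = 2.688 m
P_cr = π²EI / L_e² = π² × 12.9×10⁹ × 6.028×10^-5 / 2.688² = 1.062×10^6 N
Factor of safety n = P_cr / P = 1062.2 / 214 = 4.96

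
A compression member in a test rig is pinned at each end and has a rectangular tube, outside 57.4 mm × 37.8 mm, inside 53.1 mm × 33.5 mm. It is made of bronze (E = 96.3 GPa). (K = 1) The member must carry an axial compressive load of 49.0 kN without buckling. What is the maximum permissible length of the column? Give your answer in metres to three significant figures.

Weak-axis I_min = (h_o·b_o³ − h_i·b_i³)/12 with b_o = 37.8, b_i = 33.50 mm (shorter outer/inner sides).
I_min = (57.4×37.8³ − 53.10×33.50³)/12 = 9.199×10^4 mm⁴
I = 9.199×10^-8 m⁴
At the buckling limit P_cr = P = 4.900×10^4 N
From P_cr = π²EI/(K·L)²:  L = (1/K)·√(π²EI/P_cr) = (1/1)·√(π²×9.63×10^10×9.199×10^-8/4.900×10^4)
L = 1.34 m

L_max ≈ 1.34 m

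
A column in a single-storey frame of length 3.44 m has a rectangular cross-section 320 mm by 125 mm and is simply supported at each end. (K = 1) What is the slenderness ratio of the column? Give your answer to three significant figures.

Buckling occurs about the weak axis: I_min = h·b³/12 with b = 125 mm (the shorter side).
I_min = 320×125³/12 = 5.208×10^7 mm⁴
A = 4.000×10^4 mm²;  r_min = √(I/A) = √(5.208×10^7/4.000×10^4) = 36.08 mm
L_e = K·L = 1 × 3.44 m = 3.440 m = 3440.0 mm
λ = L_e / r_min = 3440.0 / 36.08 = 95.3

λ ≈ 95.3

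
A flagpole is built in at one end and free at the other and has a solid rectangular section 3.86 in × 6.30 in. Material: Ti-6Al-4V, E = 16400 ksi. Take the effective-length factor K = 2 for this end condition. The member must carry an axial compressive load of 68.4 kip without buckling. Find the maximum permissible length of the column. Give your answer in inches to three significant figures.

L_max ≈ 134 in

Buckling occurs about the weak axis: I_min = h·b³/12 with b = 3.86 in (the shorter side).
I_min = 6.30×3.86³/12 = 30.19 in⁴
At the buckling limit P_cr = P = 6.840×10^4 lb
From P_cr = π²EI/(K·L)²:  L = (1/K)·√(π²EI/P_cr) = (1/2)·√(π²×1.64×10^7×30.19/6.840×10^4)
L = 134 in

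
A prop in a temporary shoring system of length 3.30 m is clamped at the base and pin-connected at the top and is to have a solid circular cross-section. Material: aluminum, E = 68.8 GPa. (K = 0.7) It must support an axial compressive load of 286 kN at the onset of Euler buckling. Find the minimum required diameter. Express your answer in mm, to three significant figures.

L_e = K·L = 0.7 × 3.30 = 2.310 m
Required I = P_cr·L_e²/(π²E) = 2.860×10^5 × 2.310² / (π² × 6.88×10^10) = 2.248×10^-6 m⁴
I_req = 2.248×10^6 mm⁴
Solid circle: I = πd⁴/64  ⇒  d = (64I/π)^(1/4) = (64×2.248×10^6/π)^(1/4) = 82.3 mm

d ≈ 82.3 mm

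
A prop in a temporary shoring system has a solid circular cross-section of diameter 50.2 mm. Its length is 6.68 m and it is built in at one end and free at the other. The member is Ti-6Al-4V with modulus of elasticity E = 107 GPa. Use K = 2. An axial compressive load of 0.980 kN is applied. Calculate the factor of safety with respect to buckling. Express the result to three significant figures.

I = πd⁴/64 = π×50.2⁴/64 = 3.117×10^5 mm⁴
I = 3.117×10^5 mm⁴ = 3.117×10^-7 m⁴
Effective length L_e = K·L = 2 × 6.68 = 13.36 m
P_cr = π²EI / L_e² = π² × 107×10⁹ × 3.117×10^-7 / 13.36² = 1.844×10^3 N
Factor of safety n = P_cr / P = 1.8444 / 0.980 = 1.88

n ≈ 1.88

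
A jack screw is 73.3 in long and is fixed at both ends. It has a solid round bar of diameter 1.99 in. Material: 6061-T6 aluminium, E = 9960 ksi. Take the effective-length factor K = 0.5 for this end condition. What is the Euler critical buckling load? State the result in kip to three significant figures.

I = πd⁴/64 = π×1.99⁴/64 = 0.7698 in⁴
Effective length L_e = K·L = 0.5 × 73.3 = 36.65 in
P_cr = π²EI / L_e² = π² × 9960×10³ × 0.7698 / 36.65² = 5.634×10^4 lb

P_cr ≈ 56.3 kip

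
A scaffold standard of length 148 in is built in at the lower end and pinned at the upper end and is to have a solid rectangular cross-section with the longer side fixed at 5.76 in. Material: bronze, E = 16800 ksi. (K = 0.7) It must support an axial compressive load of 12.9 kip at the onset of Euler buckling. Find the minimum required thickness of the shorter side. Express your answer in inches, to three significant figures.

b ≈ 1.20 in

L_e = K·L = 0.7 × 148 = 103.6 in
Required I = P_cr·L_e²/(π²E) = 1.290×10^4 × 103.6² / (π² × 1.68×10^7) = 0.8350 in⁴
Rectangle, weak axis: I_min = h·b³/12 with h = 5.76 in fixed  ⇒  b = (12I/h)^(1/3) = 1.20 in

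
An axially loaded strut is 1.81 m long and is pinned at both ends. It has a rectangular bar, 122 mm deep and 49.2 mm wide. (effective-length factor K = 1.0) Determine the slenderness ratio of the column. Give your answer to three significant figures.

For a rectangle r_min = b/√12 = 49.2/√12 = 14.20 mm
L_e = K·L = 1 × 1.81 m = 1.810 m = 1810.0 mm
λ = L_e / r_min = 1810.0 / 14.20 = 127

λ ≈ 127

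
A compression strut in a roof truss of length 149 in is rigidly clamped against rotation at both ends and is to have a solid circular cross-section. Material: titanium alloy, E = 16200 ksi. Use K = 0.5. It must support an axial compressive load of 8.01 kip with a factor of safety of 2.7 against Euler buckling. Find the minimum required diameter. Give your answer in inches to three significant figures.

Required P_cr = n·P = 2.7 × 8.01 = 21.63 kip
L_e = K·L = 0.5 × 149 = 74.50 in
Required I = P_cr·L_e²/(π²E) = 2.163×10^4 × 74.50² / (π² × 1.62×10^7) = 0.7507 in⁴
Solid circle: I = πd⁴/64  ⇒  d = (64I/π)^(1/4) = (64×0.7507/π)^(1/4) = 1.98 in

d ≈ 1.98 in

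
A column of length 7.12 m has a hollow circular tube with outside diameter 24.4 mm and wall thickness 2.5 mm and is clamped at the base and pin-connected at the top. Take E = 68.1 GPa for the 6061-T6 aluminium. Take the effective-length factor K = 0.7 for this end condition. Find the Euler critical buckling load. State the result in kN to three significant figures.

P_cr ≈ 0.283 kN

Inner diameter d_i = 24.4 − 2×2.5 = 19.40 mm
I = π(d_o⁴ − d_i⁴)/64 = π(24.4⁴ − 19.40⁴)/64 = 1.045×10^4 mm⁴
I = 1.045×10^4 mm⁴ = 1.045×10^-8 m⁴
Effective length L_e = K·L = 0.7 × 7.12 = 4.984 m
P_cr = π²EI / L_e² = π² × 68.1×10⁹ × 1.045×10^-8 / 4.984² = 282.6 N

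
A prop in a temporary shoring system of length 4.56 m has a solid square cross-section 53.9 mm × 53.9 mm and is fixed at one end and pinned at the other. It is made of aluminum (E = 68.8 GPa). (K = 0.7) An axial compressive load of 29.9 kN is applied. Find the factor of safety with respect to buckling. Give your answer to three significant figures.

n ≈ 1.57

I = a⁴/12 = 53.9⁴/12 = 7.034×10^5 mm⁴
I = 7.034×10^5 mm⁴ = 7.034×10^-7 m⁴
Effective length L_e = K·L = 0.7 × 4.56 = 3.192 m
P_cr = π²EI / L_e² = π² × 68.8×10⁹ × 7.034×10^-7 / 3.192² = 4.687×10^4 N
Factor of safety n = P_cr / P = 46.874 / 29.9 = 1.57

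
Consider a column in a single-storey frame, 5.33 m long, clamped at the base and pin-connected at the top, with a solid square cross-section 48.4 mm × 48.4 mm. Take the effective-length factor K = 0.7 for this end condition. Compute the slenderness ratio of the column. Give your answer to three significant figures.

For a square r = a/√12 = 48.4/√12 = 13.97 mm
L_e = K·L = 0.7 × 5.33 m = 3.731 m = 3731.0 mm
λ = L_e / r_min = 3731.0 / 13.97 = 267

λ ≈ 267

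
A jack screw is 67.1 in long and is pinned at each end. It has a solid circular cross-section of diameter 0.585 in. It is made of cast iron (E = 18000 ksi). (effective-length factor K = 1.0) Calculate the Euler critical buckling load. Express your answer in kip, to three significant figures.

I = πd⁴/64 = π×0.585⁴/64 = 5.749×10^-3 in⁴
Effective length L_e = K·L = 1 × 67.1 = 67.10 in
P_cr = π²EI / L_e² = π² × 18000×10³ × 5.749×10^-3 / 67.10² = 226.8 lb

P_cr ≈ 0.227 kip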